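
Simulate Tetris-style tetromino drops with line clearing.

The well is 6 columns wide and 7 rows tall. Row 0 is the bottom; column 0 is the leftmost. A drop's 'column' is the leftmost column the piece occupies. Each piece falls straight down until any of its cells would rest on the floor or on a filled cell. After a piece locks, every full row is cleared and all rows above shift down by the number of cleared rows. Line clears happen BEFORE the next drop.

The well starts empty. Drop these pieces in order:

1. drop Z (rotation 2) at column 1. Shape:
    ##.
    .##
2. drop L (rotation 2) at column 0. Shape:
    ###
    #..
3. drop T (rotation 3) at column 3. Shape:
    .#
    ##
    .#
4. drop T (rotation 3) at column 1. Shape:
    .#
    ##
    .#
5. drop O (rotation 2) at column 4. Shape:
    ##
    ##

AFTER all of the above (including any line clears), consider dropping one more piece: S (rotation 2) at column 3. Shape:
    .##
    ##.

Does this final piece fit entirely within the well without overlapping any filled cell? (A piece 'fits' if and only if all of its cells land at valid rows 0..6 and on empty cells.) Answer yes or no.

Answer: yes

Derivation:
Drop 1: Z rot2 at col 1 lands with bottom-row=0; cleared 0 line(s) (total 0); column heights now [0 2 2 1 0 0], max=2
Drop 2: L rot2 at col 0 lands with bottom-row=1; cleared 0 line(s) (total 0); column heights now [3 3 3 1 0 0], max=3
Drop 3: T rot3 at col 3 lands with bottom-row=0; cleared 0 line(s) (total 0); column heights now [3 3 3 2 3 0], max=3
Drop 4: T rot3 at col 1 lands with bottom-row=3; cleared 0 line(s) (total 0); column heights now [3 5 6 2 3 0], max=6
Drop 5: O rot2 at col 4 lands with bottom-row=3; cleared 0 line(s) (total 0); column heights now [3 5 6 2 5 5], max=6
Test piece S rot2 at col 3 (width 3): heights before test = [3 5 6 2 5 5]; fits = True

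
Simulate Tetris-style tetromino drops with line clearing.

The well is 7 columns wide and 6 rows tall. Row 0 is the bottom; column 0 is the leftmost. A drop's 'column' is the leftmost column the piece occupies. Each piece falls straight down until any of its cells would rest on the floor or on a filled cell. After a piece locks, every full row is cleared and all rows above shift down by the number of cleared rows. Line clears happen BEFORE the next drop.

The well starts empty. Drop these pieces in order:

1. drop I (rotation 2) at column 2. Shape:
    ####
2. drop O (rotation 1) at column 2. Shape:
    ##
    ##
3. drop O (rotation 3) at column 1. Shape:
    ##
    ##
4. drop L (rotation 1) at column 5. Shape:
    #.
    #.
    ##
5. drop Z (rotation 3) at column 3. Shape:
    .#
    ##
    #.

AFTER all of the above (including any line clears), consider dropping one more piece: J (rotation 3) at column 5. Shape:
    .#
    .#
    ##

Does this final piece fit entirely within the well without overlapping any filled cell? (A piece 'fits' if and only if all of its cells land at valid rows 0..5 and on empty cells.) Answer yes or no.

Drop 1: I rot2 at col 2 lands with bottom-row=0; cleared 0 line(s) (total 0); column heights now [0 0 1 1 1 1 0], max=1
Drop 2: O rot1 at col 2 lands with bottom-row=1; cleared 0 line(s) (total 0); column heights now [0 0 3 3 1 1 0], max=3
Drop 3: O rot3 at col 1 lands with bottom-row=3; cleared 0 line(s) (total 0); column heights now [0 5 5 3 1 1 0], max=5
Drop 4: L rot1 at col 5 lands with bottom-row=1; cleared 0 line(s) (total 0); column heights now [0 5 5 3 1 4 2], max=5
Drop 5: Z rot3 at col 3 lands with bottom-row=3; cleared 0 line(s) (total 0); column heights now [0 5 5 5 6 4 2], max=6
Test piece J rot3 at col 5 (width 2): heights before test = [0 5 5 5 6 4 2]; fits = False

Answer: no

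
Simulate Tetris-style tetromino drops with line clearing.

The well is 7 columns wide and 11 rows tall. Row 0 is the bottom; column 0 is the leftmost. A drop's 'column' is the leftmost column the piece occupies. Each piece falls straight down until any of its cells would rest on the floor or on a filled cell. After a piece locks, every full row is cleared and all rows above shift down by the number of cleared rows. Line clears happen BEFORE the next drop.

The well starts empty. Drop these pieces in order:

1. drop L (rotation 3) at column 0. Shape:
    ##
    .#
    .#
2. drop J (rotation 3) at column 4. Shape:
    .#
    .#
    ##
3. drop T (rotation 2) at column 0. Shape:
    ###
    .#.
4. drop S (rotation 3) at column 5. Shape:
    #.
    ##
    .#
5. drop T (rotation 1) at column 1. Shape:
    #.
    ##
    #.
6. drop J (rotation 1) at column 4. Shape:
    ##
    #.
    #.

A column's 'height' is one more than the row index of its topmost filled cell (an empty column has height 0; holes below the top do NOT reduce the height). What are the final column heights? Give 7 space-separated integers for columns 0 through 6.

Answer: 5 8 7 0 6 6 4

Derivation:
Drop 1: L rot3 at col 0 lands with bottom-row=0; cleared 0 line(s) (total 0); column heights now [3 3 0 0 0 0 0], max=3
Drop 2: J rot3 at col 4 lands with bottom-row=0; cleared 0 line(s) (total 0); column heights now [3 3 0 0 1 3 0], max=3
Drop 3: T rot2 at col 0 lands with bottom-row=3; cleared 0 line(s) (total 0); column heights now [5 5 5 0 1 3 0], max=5
Drop 4: S rot3 at col 5 lands with bottom-row=2; cleared 0 line(s) (total 0); column heights now [5 5 5 0 1 5 4], max=5
Drop 5: T rot1 at col 1 lands with bottom-row=5; cleared 0 line(s) (total 0); column heights now [5 8 7 0 1 5 4], max=8
Drop 6: J rot1 at col 4 lands with bottom-row=3; cleared 0 line(s) (total 0); column heights now [5 8 7 0 6 6 4], max=8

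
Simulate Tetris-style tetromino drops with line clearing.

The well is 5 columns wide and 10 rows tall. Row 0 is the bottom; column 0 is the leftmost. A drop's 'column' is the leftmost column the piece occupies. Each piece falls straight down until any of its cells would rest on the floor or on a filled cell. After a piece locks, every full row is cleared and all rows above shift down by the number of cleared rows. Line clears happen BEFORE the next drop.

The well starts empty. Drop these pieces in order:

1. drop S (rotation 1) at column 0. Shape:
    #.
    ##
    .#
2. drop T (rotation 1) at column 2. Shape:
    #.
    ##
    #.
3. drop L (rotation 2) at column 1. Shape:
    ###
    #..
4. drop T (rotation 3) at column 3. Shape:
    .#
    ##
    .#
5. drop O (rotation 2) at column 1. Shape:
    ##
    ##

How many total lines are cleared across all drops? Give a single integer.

Answer: 0

Derivation:
Drop 1: S rot1 at col 0 lands with bottom-row=0; cleared 0 line(s) (total 0); column heights now [3 2 0 0 0], max=3
Drop 2: T rot1 at col 2 lands with bottom-row=0; cleared 0 line(s) (total 0); column heights now [3 2 3 2 0], max=3
Drop 3: L rot2 at col 1 lands with bottom-row=2; cleared 0 line(s) (total 0); column heights now [3 4 4 4 0], max=4
Drop 4: T rot3 at col 3 lands with bottom-row=3; cleared 0 line(s) (total 0); column heights now [3 4 4 5 6], max=6
Drop 5: O rot2 at col 1 lands with bottom-row=4; cleared 0 line(s) (total 0); column heights now [3 6 6 5 6], max=6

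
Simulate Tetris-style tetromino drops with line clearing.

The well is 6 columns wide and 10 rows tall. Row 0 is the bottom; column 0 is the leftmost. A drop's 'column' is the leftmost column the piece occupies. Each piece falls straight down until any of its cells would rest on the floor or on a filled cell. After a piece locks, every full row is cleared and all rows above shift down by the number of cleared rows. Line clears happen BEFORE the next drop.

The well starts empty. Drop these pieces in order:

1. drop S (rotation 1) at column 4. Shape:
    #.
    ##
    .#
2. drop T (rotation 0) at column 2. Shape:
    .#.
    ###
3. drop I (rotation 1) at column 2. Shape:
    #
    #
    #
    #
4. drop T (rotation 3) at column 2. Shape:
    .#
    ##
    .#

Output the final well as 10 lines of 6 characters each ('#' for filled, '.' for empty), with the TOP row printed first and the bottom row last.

Answer: ...#..
..##..
..##..
..#...
..#...
..##..
..###.
....#.
....##
.....#

Derivation:
Drop 1: S rot1 at col 4 lands with bottom-row=0; cleared 0 line(s) (total 0); column heights now [0 0 0 0 3 2], max=3
Drop 2: T rot0 at col 2 lands with bottom-row=3; cleared 0 line(s) (total 0); column heights now [0 0 4 5 4 2], max=5
Drop 3: I rot1 at col 2 lands with bottom-row=4; cleared 0 line(s) (total 0); column heights now [0 0 8 5 4 2], max=8
Drop 4: T rot3 at col 2 lands with bottom-row=7; cleared 0 line(s) (total 0); column heights now [0 0 9 10 4 2], max=10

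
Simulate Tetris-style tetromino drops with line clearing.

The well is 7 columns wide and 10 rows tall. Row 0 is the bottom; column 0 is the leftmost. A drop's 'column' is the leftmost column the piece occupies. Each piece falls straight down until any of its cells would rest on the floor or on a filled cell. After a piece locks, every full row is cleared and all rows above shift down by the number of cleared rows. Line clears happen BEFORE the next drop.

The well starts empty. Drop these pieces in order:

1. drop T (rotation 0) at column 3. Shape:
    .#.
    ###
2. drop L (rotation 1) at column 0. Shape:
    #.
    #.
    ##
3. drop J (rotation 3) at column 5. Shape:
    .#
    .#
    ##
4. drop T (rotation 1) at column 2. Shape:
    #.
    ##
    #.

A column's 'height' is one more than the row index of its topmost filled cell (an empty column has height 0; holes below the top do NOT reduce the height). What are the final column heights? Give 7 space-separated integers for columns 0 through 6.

Answer: 3 1 3 2 2 2 4

Derivation:
Drop 1: T rot0 at col 3 lands with bottom-row=0; cleared 0 line(s) (total 0); column heights now [0 0 0 1 2 1 0], max=2
Drop 2: L rot1 at col 0 lands with bottom-row=0; cleared 0 line(s) (total 0); column heights now [3 1 0 1 2 1 0], max=3
Drop 3: J rot3 at col 5 lands with bottom-row=1; cleared 0 line(s) (total 0); column heights now [3 1 0 1 2 2 4], max=4
Drop 4: T rot1 at col 2 lands with bottom-row=0; cleared 0 line(s) (total 0); column heights now [3 1 3 2 2 2 4], max=4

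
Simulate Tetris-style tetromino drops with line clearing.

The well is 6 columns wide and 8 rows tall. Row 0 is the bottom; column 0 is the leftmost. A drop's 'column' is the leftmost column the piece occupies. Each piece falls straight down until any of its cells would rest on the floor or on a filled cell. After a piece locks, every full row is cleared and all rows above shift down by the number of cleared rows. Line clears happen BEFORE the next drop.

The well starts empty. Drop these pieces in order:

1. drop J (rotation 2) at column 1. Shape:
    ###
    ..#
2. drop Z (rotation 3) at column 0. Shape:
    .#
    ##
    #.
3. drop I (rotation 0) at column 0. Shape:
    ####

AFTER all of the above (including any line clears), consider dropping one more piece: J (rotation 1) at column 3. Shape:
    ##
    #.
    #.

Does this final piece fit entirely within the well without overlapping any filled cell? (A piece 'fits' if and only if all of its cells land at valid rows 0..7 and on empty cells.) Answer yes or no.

Drop 1: J rot2 at col 1 lands with bottom-row=0; cleared 0 line(s) (total 0); column heights now [0 2 2 2 0 0], max=2
Drop 2: Z rot3 at col 0 lands with bottom-row=1; cleared 0 line(s) (total 0); column heights now [3 4 2 2 0 0], max=4
Drop 3: I rot0 at col 0 lands with bottom-row=4; cleared 0 line(s) (total 0); column heights now [5 5 5 5 0 0], max=5
Test piece J rot1 at col 3 (width 2): heights before test = [5 5 5 5 0 0]; fits = True

Answer: yes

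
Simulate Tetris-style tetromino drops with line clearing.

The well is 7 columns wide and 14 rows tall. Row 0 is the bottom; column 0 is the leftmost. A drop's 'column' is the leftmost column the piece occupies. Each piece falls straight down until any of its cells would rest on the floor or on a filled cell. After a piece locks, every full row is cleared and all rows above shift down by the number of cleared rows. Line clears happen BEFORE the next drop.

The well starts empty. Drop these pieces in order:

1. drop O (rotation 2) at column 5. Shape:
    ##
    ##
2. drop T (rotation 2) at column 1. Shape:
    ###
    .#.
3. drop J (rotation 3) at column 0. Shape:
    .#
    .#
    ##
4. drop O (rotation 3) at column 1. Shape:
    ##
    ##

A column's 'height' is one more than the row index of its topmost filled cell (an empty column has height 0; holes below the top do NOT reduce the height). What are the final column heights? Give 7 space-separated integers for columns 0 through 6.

Drop 1: O rot2 at col 5 lands with bottom-row=0; cleared 0 line(s) (total 0); column heights now [0 0 0 0 0 2 2], max=2
Drop 2: T rot2 at col 1 lands with bottom-row=0; cleared 0 line(s) (total 0); column heights now [0 2 2 2 0 2 2], max=2
Drop 3: J rot3 at col 0 lands with bottom-row=2; cleared 0 line(s) (total 0); column heights now [3 5 2 2 0 2 2], max=5
Drop 4: O rot3 at col 1 lands with bottom-row=5; cleared 0 line(s) (total 0); column heights now [3 7 7 2 0 2 2], max=7

Answer: 3 7 7 2 0 2 2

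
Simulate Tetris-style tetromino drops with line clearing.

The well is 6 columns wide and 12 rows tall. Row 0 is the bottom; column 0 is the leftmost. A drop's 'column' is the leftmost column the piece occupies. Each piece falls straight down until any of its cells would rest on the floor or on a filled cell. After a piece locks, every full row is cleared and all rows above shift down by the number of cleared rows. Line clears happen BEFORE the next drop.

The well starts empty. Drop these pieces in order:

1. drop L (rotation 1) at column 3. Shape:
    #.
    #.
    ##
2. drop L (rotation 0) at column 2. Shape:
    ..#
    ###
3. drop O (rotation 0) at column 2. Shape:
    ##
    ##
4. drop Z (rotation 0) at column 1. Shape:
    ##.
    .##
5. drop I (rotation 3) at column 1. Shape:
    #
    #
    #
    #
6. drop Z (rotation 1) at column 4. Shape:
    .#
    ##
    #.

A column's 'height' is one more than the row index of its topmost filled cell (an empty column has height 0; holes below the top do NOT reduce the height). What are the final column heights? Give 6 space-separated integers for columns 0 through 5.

Drop 1: L rot1 at col 3 lands with bottom-row=0; cleared 0 line(s) (total 0); column heights now [0 0 0 3 1 0], max=3
Drop 2: L rot0 at col 2 lands with bottom-row=3; cleared 0 line(s) (total 0); column heights now [0 0 4 4 5 0], max=5
Drop 3: O rot0 at col 2 lands with bottom-row=4; cleared 0 line(s) (total 0); column heights now [0 0 6 6 5 0], max=6
Drop 4: Z rot0 at col 1 lands with bottom-row=6; cleared 0 line(s) (total 0); column heights now [0 8 8 7 5 0], max=8
Drop 5: I rot3 at col 1 lands with bottom-row=8; cleared 0 line(s) (total 0); column heights now [0 12 8 7 5 0], max=12
Drop 6: Z rot1 at col 4 lands with bottom-row=5; cleared 0 line(s) (total 0); column heights now [0 12 8 7 7 8], max=12

Answer: 0 12 8 7 7 8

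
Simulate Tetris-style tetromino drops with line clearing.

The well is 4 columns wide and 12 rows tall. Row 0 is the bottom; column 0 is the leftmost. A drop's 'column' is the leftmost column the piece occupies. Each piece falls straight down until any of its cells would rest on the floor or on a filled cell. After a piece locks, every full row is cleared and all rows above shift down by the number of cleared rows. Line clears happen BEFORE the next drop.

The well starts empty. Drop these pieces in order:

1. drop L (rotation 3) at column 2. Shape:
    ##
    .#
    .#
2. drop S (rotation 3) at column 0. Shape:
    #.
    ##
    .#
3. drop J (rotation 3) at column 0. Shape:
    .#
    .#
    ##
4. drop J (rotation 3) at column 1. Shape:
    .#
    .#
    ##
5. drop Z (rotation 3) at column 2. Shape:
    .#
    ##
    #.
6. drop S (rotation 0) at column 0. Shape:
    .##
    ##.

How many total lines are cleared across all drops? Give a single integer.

Answer: 1

Derivation:
Drop 1: L rot3 at col 2 lands with bottom-row=0; cleared 0 line(s) (total 0); column heights now [0 0 3 3], max=3
Drop 2: S rot3 at col 0 lands with bottom-row=0; cleared 0 line(s) (total 0); column heights now [3 2 3 3], max=3
Drop 3: J rot3 at col 0 lands with bottom-row=3; cleared 0 line(s) (total 0); column heights now [4 6 3 3], max=6
Drop 4: J rot3 at col 1 lands with bottom-row=6; cleared 0 line(s) (total 0); column heights now [4 7 9 3], max=9
Drop 5: Z rot3 at col 2 lands with bottom-row=9; cleared 0 line(s) (total 0); column heights now [4 7 11 12], max=12
Drop 6: S rot0 at col 0 lands with bottom-row=10; cleared 1 line(s) (total 1); column heights now [4 11 11 11], max=11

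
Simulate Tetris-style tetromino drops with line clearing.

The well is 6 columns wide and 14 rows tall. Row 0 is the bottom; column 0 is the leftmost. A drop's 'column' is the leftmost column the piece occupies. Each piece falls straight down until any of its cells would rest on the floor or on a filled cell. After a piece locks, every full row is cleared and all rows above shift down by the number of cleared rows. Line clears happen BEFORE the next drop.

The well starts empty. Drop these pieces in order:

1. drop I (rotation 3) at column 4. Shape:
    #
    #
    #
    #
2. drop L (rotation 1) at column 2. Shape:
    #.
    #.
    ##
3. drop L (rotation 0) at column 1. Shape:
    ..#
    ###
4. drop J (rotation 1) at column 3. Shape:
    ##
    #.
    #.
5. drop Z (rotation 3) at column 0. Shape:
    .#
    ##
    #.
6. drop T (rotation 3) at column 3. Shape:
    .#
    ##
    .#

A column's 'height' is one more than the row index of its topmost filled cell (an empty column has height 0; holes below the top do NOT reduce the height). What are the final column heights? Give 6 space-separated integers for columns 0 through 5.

Drop 1: I rot3 at col 4 lands with bottom-row=0; cleared 0 line(s) (total 0); column heights now [0 0 0 0 4 0], max=4
Drop 2: L rot1 at col 2 lands with bottom-row=0; cleared 0 line(s) (total 0); column heights now [0 0 3 1 4 0], max=4
Drop 3: L rot0 at col 1 lands with bottom-row=3; cleared 0 line(s) (total 0); column heights now [0 4 4 5 4 0], max=5
Drop 4: J rot1 at col 3 lands with bottom-row=5; cleared 0 line(s) (total 0); column heights now [0 4 4 8 8 0], max=8
Drop 5: Z rot3 at col 0 lands with bottom-row=3; cleared 0 line(s) (total 0); column heights now [5 6 4 8 8 0], max=8
Drop 6: T rot3 at col 3 lands with bottom-row=8; cleared 0 line(s) (total 0); column heights now [5 6 4 10 11 0], max=11

Answer: 5 6 4 10 11 0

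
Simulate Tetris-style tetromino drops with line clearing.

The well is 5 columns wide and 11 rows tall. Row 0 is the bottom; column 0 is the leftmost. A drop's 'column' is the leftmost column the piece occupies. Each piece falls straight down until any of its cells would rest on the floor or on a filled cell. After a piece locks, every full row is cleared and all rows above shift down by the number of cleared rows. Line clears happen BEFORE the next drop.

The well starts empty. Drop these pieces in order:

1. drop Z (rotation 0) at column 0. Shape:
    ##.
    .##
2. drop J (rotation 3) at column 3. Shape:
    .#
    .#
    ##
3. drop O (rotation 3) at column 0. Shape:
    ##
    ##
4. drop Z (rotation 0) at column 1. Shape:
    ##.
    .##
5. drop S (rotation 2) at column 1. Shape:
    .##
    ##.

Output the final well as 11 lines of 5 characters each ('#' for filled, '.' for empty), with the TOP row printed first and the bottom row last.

Drop 1: Z rot0 at col 0 lands with bottom-row=0; cleared 0 line(s) (total 0); column heights now [2 2 1 0 0], max=2
Drop 2: J rot3 at col 3 lands with bottom-row=0; cleared 0 line(s) (total 0); column heights now [2 2 1 1 3], max=3
Drop 3: O rot3 at col 0 lands with bottom-row=2; cleared 0 line(s) (total 0); column heights now [4 4 1 1 3], max=4
Drop 4: Z rot0 at col 1 lands with bottom-row=3; cleared 0 line(s) (total 0); column heights now [4 5 5 4 3], max=5
Drop 5: S rot2 at col 1 lands with bottom-row=5; cleared 0 line(s) (total 0); column heights now [4 6 7 7 3], max=7

Answer: .....
.....
.....
.....
..##.
.##..
.##..
####.
##..#
##..#
.####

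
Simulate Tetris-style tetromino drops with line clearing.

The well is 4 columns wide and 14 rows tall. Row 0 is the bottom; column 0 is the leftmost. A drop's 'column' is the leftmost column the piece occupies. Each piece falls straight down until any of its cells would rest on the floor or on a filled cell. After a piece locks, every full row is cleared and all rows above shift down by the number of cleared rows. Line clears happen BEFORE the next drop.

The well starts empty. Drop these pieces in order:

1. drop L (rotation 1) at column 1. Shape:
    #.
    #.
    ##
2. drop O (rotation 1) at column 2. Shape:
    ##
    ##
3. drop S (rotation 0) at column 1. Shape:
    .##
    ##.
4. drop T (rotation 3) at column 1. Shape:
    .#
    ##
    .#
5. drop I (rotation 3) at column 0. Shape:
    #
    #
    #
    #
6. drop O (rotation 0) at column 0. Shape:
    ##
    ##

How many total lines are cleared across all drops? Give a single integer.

Drop 1: L rot1 at col 1 lands with bottom-row=0; cleared 0 line(s) (total 0); column heights now [0 3 1 0], max=3
Drop 2: O rot1 at col 2 lands with bottom-row=1; cleared 0 line(s) (total 0); column heights now [0 3 3 3], max=3
Drop 3: S rot0 at col 1 lands with bottom-row=3; cleared 0 line(s) (total 0); column heights now [0 4 5 5], max=5
Drop 4: T rot3 at col 1 lands with bottom-row=5; cleared 0 line(s) (total 0); column heights now [0 7 8 5], max=8
Drop 5: I rot3 at col 0 lands with bottom-row=0; cleared 2 line(s) (total 2); column heights now [2 5 6 3], max=6
Drop 6: O rot0 at col 0 lands with bottom-row=5; cleared 0 line(s) (total 2); column heights now [7 7 6 3], max=7

Answer: 2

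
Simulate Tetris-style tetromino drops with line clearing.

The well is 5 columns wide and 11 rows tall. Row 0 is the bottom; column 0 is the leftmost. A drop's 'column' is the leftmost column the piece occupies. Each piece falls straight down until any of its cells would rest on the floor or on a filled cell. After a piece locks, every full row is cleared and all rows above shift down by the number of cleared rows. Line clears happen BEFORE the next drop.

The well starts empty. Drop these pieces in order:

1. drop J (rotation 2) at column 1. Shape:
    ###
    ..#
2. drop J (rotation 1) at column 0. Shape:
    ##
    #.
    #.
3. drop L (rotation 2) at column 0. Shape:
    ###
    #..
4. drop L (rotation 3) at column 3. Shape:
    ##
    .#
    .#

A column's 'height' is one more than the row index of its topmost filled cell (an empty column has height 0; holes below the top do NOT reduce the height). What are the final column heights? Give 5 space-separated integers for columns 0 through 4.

Answer: 4 4 4 2 2

Derivation:
Drop 1: J rot2 at col 1 lands with bottom-row=0; cleared 0 line(s) (total 0); column heights now [0 2 2 2 0], max=2
Drop 2: J rot1 at col 0 lands with bottom-row=0; cleared 0 line(s) (total 0); column heights now [3 3 2 2 0], max=3
Drop 3: L rot2 at col 0 lands with bottom-row=3; cleared 0 line(s) (total 0); column heights now [5 5 5 2 0], max=5
Drop 4: L rot3 at col 3 lands with bottom-row=0; cleared 1 line(s) (total 1); column heights now [4 4 4 2 2], max=4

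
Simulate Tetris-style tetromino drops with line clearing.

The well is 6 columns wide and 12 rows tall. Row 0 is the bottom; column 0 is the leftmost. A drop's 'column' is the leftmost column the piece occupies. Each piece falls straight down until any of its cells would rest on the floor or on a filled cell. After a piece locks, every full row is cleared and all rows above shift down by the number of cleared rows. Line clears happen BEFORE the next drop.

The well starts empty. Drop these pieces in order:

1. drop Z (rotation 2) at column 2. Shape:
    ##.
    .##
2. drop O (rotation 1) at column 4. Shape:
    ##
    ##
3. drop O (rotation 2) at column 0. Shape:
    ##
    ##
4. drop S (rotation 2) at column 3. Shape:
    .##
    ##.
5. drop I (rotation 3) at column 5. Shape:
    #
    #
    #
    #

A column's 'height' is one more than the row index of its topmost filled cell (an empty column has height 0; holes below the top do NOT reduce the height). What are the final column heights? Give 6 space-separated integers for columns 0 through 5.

Drop 1: Z rot2 at col 2 lands with bottom-row=0; cleared 0 line(s) (total 0); column heights now [0 0 2 2 1 0], max=2
Drop 2: O rot1 at col 4 lands with bottom-row=1; cleared 0 line(s) (total 0); column heights now [0 0 2 2 3 3], max=3
Drop 3: O rot2 at col 0 lands with bottom-row=0; cleared 1 line(s) (total 1); column heights now [1 1 0 1 2 2], max=2
Drop 4: S rot2 at col 3 lands with bottom-row=2; cleared 0 line(s) (total 1); column heights now [1 1 0 3 4 4], max=4
Drop 5: I rot3 at col 5 lands with bottom-row=4; cleared 0 line(s) (total 1); column heights now [1 1 0 3 4 8], max=8

Answer: 1 1 0 3 4 8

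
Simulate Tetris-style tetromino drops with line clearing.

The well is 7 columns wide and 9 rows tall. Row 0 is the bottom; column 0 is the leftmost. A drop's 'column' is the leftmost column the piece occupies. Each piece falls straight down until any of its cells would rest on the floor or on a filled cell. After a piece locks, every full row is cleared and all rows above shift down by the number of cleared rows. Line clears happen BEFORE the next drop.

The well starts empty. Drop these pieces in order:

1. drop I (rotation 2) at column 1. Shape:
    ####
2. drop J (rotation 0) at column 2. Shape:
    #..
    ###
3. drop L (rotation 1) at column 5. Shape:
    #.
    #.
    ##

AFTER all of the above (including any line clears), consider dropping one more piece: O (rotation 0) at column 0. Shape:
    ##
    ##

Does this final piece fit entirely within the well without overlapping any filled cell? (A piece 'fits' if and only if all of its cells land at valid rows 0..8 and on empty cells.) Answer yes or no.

Answer: yes

Derivation:
Drop 1: I rot2 at col 1 lands with bottom-row=0; cleared 0 line(s) (total 0); column heights now [0 1 1 1 1 0 0], max=1
Drop 2: J rot0 at col 2 lands with bottom-row=1; cleared 0 line(s) (total 0); column heights now [0 1 3 2 2 0 0], max=3
Drop 3: L rot1 at col 5 lands with bottom-row=0; cleared 0 line(s) (total 0); column heights now [0 1 3 2 2 3 1], max=3
Test piece O rot0 at col 0 (width 2): heights before test = [0 1 3 2 2 3 1]; fits = True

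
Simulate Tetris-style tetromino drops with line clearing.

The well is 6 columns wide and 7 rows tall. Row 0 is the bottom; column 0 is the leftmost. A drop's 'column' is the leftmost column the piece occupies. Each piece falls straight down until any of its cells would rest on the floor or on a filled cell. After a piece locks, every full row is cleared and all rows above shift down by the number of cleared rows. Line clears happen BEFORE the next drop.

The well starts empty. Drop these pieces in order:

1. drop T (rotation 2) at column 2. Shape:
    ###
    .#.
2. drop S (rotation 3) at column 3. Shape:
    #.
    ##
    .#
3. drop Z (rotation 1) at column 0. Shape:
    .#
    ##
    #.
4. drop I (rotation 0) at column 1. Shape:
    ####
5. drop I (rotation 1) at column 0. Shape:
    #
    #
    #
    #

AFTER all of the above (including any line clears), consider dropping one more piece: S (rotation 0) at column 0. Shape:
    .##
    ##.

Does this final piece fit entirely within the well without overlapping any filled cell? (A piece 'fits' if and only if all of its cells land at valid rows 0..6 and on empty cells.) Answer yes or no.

Drop 1: T rot2 at col 2 lands with bottom-row=0; cleared 0 line(s) (total 0); column heights now [0 0 2 2 2 0], max=2
Drop 2: S rot3 at col 3 lands with bottom-row=2; cleared 0 line(s) (total 0); column heights now [0 0 2 5 4 0], max=5
Drop 3: Z rot1 at col 0 lands with bottom-row=0; cleared 0 line(s) (total 0); column heights now [2 3 2 5 4 0], max=5
Drop 4: I rot0 at col 1 lands with bottom-row=5; cleared 0 line(s) (total 0); column heights now [2 6 6 6 6 0], max=6
Drop 5: I rot1 at col 0 lands with bottom-row=2; cleared 0 line(s) (total 0); column heights now [6 6 6 6 6 0], max=6
Test piece S rot0 at col 0 (width 3): heights before test = [6 6 6 6 6 0]; fits = False

Answer: no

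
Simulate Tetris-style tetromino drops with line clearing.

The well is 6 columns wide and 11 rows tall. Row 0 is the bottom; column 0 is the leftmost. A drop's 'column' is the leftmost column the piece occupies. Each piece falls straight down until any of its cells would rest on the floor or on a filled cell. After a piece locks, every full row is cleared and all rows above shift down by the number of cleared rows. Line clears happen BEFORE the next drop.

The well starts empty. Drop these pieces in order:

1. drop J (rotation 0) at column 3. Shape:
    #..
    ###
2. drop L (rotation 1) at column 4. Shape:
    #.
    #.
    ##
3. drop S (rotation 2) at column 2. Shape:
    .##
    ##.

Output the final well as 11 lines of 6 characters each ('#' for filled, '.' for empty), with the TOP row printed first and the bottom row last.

Drop 1: J rot0 at col 3 lands with bottom-row=0; cleared 0 line(s) (total 0); column heights now [0 0 0 2 1 1], max=2
Drop 2: L rot1 at col 4 lands with bottom-row=1; cleared 0 line(s) (total 0); column heights now [0 0 0 2 4 2], max=4
Drop 3: S rot2 at col 2 lands with bottom-row=3; cleared 0 line(s) (total 0); column heights now [0 0 4 5 5 2], max=5

Answer: ......
......
......
......
......
......
...##.
..###.
....#.
...###
...###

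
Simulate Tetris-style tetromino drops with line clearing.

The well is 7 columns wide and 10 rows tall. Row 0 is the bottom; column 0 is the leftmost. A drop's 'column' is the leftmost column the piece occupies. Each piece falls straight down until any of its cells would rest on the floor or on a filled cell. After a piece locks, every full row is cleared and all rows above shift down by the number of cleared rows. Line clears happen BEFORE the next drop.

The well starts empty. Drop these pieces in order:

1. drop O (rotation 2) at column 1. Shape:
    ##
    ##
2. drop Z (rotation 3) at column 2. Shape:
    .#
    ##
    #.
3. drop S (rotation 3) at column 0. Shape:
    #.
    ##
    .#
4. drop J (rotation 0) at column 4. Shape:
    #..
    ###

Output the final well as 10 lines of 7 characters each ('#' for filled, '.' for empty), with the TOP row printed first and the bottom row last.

Drop 1: O rot2 at col 1 lands with bottom-row=0; cleared 0 line(s) (total 0); column heights now [0 2 2 0 0 0 0], max=2
Drop 2: Z rot3 at col 2 lands with bottom-row=2; cleared 0 line(s) (total 0); column heights now [0 2 4 5 0 0 0], max=5
Drop 3: S rot3 at col 0 lands with bottom-row=2; cleared 0 line(s) (total 0); column heights now [5 4 4 5 0 0 0], max=5
Drop 4: J rot0 at col 4 lands with bottom-row=0; cleared 0 line(s) (total 0); column heights now [5 4 4 5 2 1 1], max=5

Answer: .......
.......
.......
.......
.......
#..#...
####...
.##....
.##.#..
.##.###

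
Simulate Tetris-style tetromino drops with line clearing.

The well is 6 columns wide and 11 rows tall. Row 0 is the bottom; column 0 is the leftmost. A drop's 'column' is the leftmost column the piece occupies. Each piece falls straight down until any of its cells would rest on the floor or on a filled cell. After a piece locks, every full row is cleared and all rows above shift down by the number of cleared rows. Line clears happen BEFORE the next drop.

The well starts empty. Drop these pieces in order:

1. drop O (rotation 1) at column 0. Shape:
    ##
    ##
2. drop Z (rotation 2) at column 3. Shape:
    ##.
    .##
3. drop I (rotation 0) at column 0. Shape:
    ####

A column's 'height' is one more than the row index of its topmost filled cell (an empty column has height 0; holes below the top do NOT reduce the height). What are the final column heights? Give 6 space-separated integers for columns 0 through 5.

Answer: 3 3 3 3 2 1

Derivation:
Drop 1: O rot1 at col 0 lands with bottom-row=0; cleared 0 line(s) (total 0); column heights now [2 2 0 0 0 0], max=2
Drop 2: Z rot2 at col 3 lands with bottom-row=0; cleared 0 line(s) (total 0); column heights now [2 2 0 2 2 1], max=2
Drop 3: I rot0 at col 0 lands with bottom-row=2; cleared 0 line(s) (total 0); column heights now [3 3 3 3 2 1], max=3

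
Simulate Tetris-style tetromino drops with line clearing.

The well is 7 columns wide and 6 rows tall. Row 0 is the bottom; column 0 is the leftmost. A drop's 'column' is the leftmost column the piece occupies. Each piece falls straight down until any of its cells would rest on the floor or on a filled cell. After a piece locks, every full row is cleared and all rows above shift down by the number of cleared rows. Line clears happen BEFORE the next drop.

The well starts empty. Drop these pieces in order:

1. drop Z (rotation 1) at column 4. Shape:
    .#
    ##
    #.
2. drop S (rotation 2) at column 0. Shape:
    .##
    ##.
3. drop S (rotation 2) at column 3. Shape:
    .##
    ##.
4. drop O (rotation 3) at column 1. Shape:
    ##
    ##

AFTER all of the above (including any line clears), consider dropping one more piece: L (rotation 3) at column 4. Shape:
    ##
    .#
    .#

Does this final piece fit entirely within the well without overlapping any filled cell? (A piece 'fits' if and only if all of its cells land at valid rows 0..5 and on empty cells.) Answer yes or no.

Answer: no

Derivation:
Drop 1: Z rot1 at col 4 lands with bottom-row=0; cleared 0 line(s) (total 0); column heights now [0 0 0 0 2 3 0], max=3
Drop 2: S rot2 at col 0 lands with bottom-row=0; cleared 0 line(s) (total 0); column heights now [1 2 2 0 2 3 0], max=3
Drop 3: S rot2 at col 3 lands with bottom-row=2; cleared 0 line(s) (total 0); column heights now [1 2 2 3 4 4 0], max=4
Drop 4: O rot3 at col 1 lands with bottom-row=2; cleared 0 line(s) (total 0); column heights now [1 4 4 3 4 4 0], max=4
Test piece L rot3 at col 4 (width 2): heights before test = [1 4 4 3 4 4 0]; fits = False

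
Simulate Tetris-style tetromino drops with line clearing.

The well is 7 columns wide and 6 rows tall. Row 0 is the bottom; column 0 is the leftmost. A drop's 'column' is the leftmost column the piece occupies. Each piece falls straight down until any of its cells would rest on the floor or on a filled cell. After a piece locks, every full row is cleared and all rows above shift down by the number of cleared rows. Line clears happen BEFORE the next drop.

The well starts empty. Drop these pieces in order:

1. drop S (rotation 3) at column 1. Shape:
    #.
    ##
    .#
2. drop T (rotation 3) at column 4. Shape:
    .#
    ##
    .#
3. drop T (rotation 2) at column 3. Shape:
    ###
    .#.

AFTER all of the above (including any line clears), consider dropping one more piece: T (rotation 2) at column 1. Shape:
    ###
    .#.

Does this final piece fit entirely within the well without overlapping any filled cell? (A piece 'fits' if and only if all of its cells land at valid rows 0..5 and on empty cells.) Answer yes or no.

Answer: yes

Derivation:
Drop 1: S rot3 at col 1 lands with bottom-row=0; cleared 0 line(s) (total 0); column heights now [0 3 2 0 0 0 0], max=3
Drop 2: T rot3 at col 4 lands with bottom-row=0; cleared 0 line(s) (total 0); column heights now [0 3 2 0 2 3 0], max=3
Drop 3: T rot2 at col 3 lands with bottom-row=2; cleared 0 line(s) (total 0); column heights now [0 3 2 4 4 4 0], max=4
Test piece T rot2 at col 1 (width 3): heights before test = [0 3 2 4 4 4 0]; fits = True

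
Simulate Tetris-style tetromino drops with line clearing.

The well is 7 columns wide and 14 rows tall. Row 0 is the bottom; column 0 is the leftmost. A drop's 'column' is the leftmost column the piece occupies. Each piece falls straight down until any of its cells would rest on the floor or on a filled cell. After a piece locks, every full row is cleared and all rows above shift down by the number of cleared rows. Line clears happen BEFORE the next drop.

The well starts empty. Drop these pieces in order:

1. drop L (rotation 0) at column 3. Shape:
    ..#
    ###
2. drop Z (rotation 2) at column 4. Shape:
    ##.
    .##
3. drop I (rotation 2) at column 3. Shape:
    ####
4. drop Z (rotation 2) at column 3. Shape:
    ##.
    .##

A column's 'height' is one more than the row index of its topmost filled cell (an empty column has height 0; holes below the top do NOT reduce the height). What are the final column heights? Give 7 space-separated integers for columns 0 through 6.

Drop 1: L rot0 at col 3 lands with bottom-row=0; cleared 0 line(s) (total 0); column heights now [0 0 0 1 1 2 0], max=2
Drop 2: Z rot2 at col 4 lands with bottom-row=2; cleared 0 line(s) (total 0); column heights now [0 0 0 1 4 4 3], max=4
Drop 3: I rot2 at col 3 lands with bottom-row=4; cleared 0 line(s) (total 0); column heights now [0 0 0 5 5 5 5], max=5
Drop 4: Z rot2 at col 3 lands with bottom-row=5; cleared 0 line(s) (total 0); column heights now [0 0 0 7 7 6 5], max=7

Answer: 0 0 0 7 7 6 5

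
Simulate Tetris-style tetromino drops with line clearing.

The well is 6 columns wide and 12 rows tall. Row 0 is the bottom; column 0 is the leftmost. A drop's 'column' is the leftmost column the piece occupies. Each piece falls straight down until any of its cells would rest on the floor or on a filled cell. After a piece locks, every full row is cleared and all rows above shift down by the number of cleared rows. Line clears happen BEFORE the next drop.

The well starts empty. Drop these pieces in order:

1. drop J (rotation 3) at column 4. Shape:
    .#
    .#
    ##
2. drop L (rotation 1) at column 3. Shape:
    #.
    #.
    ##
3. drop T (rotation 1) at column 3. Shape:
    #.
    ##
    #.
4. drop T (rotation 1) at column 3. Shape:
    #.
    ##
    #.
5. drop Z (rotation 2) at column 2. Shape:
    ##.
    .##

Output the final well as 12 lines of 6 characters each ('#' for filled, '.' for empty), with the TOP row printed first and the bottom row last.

Drop 1: J rot3 at col 4 lands with bottom-row=0; cleared 0 line(s) (total 0); column heights now [0 0 0 0 1 3], max=3
Drop 2: L rot1 at col 3 lands with bottom-row=1; cleared 0 line(s) (total 0); column heights now [0 0 0 4 2 3], max=4
Drop 3: T rot1 at col 3 lands with bottom-row=4; cleared 0 line(s) (total 0); column heights now [0 0 0 7 6 3], max=7
Drop 4: T rot1 at col 3 lands with bottom-row=7; cleared 0 line(s) (total 0); column heights now [0 0 0 10 9 3], max=10
Drop 5: Z rot2 at col 2 lands with bottom-row=10; cleared 0 line(s) (total 0); column heights now [0 0 12 12 11 3], max=12

Answer: ..##..
...##.
...#..
...##.
...#..
...#..
...##.
...#..
...#..
...#.#
...###
....##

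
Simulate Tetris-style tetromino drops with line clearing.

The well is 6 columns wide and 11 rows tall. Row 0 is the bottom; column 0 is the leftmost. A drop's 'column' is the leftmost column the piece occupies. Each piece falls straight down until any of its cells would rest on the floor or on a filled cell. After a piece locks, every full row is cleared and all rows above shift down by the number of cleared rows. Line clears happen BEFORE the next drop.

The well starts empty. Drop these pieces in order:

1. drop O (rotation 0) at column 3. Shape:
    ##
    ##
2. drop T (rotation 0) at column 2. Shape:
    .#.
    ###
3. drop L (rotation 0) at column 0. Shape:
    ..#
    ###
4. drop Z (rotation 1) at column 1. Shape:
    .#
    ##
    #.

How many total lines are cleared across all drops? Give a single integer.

Drop 1: O rot0 at col 3 lands with bottom-row=0; cleared 0 line(s) (total 0); column heights now [0 0 0 2 2 0], max=2
Drop 2: T rot0 at col 2 lands with bottom-row=2; cleared 0 line(s) (total 0); column heights now [0 0 3 4 3 0], max=4
Drop 3: L rot0 at col 0 lands with bottom-row=3; cleared 0 line(s) (total 0); column heights now [4 4 5 4 3 0], max=5
Drop 4: Z rot1 at col 1 lands with bottom-row=4; cleared 0 line(s) (total 0); column heights now [4 6 7 4 3 0], max=7

Answer: 0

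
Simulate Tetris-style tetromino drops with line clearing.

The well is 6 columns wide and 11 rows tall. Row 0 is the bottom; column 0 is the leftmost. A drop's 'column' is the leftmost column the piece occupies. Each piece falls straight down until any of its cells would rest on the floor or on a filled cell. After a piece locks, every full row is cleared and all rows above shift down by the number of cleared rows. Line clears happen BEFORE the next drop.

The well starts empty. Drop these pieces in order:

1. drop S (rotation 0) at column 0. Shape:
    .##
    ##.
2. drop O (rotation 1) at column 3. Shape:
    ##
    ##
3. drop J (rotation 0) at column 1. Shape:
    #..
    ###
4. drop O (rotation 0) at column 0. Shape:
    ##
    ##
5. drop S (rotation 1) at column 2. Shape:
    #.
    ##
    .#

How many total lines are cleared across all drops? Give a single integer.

Answer: 0

Derivation:
Drop 1: S rot0 at col 0 lands with bottom-row=0; cleared 0 line(s) (total 0); column heights now [1 2 2 0 0 0], max=2
Drop 2: O rot1 at col 3 lands with bottom-row=0; cleared 0 line(s) (total 0); column heights now [1 2 2 2 2 0], max=2
Drop 3: J rot0 at col 1 lands with bottom-row=2; cleared 0 line(s) (total 0); column heights now [1 4 3 3 2 0], max=4
Drop 4: O rot0 at col 0 lands with bottom-row=4; cleared 0 line(s) (total 0); column heights now [6 6 3 3 2 0], max=6
Drop 5: S rot1 at col 2 lands with bottom-row=3; cleared 0 line(s) (total 0); column heights now [6 6 6 5 2 0], max=6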